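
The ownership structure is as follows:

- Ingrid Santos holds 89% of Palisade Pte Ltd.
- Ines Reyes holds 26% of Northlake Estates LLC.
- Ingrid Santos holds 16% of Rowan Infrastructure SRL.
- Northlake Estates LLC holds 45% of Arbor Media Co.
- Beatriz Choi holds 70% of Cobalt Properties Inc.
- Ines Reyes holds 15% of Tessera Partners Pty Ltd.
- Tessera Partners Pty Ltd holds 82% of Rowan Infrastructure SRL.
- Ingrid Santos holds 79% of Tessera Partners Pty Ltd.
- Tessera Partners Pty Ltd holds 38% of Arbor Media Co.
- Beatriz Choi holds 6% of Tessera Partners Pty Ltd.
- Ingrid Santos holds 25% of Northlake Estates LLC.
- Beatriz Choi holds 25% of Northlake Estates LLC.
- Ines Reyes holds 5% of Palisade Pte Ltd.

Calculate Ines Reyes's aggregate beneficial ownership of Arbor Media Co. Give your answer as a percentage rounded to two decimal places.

Ines reaches Arbor along 2 paths.
Via Tessera: 15% × 38% = 5.7%.
Via Northlake: 26% × 45% = 11.7%.
Total: 5.7% + 11.7% = 17.4%.
Rounded: 17.40%.

17.40%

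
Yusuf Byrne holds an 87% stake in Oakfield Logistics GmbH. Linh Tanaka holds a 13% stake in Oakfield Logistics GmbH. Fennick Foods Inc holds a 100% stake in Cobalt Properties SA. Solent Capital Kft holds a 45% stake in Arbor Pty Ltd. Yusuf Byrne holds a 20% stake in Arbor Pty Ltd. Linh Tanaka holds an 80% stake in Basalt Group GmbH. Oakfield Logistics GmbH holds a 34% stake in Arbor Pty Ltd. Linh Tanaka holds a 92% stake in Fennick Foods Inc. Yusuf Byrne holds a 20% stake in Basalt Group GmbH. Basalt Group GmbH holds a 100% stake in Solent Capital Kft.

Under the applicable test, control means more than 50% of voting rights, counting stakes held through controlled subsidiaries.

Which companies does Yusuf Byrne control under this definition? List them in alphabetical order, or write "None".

Arbor Pty Ltd, Oakfield Logistics GmbH

Yusuf holds 87% of Oakfield, so Yusuf controls Oakfield.
Oakfield and Yusuf together hold 34% + 20% = 54% of Arbor, so Yusuf controls Arbor.
No other company's threshold is met.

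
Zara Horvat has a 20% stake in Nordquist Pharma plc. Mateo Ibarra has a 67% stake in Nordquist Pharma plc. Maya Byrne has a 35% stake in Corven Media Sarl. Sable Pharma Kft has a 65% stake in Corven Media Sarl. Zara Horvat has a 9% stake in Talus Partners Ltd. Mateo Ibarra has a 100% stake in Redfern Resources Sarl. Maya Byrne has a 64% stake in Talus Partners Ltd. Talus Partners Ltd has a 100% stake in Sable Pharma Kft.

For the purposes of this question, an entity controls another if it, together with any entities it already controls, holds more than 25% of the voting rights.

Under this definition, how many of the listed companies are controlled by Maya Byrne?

3

Maya holds 64% of Talus, so Maya controls Talus.
Talus holds 100% of Sable, so Maya controls Sable.
Maya and Sable together hold 35% + 65% = 100% of Corven, so Maya controls Corven.
No other company's threshold is met.
Maya controls 3 companies.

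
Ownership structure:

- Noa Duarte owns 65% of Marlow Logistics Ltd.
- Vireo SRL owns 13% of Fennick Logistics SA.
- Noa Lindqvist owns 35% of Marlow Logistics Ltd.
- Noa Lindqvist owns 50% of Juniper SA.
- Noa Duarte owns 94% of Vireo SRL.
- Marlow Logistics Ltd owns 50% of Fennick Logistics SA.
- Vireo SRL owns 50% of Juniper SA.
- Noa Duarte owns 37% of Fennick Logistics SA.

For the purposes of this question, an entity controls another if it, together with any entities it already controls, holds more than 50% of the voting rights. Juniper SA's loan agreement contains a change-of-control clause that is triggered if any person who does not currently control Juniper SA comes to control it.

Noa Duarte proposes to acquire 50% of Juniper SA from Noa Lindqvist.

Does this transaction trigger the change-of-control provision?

The purchase adds only to Noa Duarte's holdings (Noa Lindqvist's stake shrinks), so Noa Duarte is the only person who could newly come to control Juniper.
Noa Duarte holds 65% of Marlow, so Noa Duarte controls Marlow.
Noa Duarte holds 94% of Vireo, so Noa Duarte controls Vireo.
Marlow and Vireo and Noa Duarte together hold 50% + 13% + 37% = 100% of Fennick, so Noa Duarte controls Fennick.
In Juniper, Noa Duarte's side holds only 50%, not > 50%.
So before the transaction, Noa Duarte does not control Juniper.
After the purchase, Noa Duarte holds 50% of Juniper directly, and Noa Lindqvist's stake falls to 0%.
Vireo and Noa Duarte together hold 50% + 50% = 100% of Juniper, so Noa Duarte controls Juniper.
Noa Duarte did not control Juniper before and does after, so the clause is triggered.

Yes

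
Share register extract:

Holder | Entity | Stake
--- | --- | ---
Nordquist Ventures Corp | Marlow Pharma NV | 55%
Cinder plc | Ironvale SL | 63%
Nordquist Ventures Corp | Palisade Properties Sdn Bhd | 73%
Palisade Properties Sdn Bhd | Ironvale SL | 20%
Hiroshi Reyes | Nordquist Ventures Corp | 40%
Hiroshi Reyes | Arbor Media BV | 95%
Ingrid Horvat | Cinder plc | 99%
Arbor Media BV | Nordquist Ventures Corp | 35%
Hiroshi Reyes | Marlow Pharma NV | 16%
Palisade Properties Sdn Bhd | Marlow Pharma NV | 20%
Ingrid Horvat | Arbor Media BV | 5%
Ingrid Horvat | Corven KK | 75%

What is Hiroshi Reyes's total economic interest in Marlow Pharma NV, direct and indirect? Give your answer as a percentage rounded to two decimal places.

66.98%

Hiroshi reaches Marlow along 5 paths.
Direct stake: 16% = 16%.
Via Nordquist → Palisade: 40% × 73% × 20% = 5.84%.
Via Arbor → Nordquist → Palisade: 95% × 35% × 73% × 20% = 4.8545%.
Via Nordquist: 40% × 55% = 22%.
Via Arbor → Nordquist: 95% × 35% × 55% = 18.2875%.
Total: 16% + 5.84% + 4.8545% + 22% + 18.2875% = 66.982%.
Rounded: 66.98%.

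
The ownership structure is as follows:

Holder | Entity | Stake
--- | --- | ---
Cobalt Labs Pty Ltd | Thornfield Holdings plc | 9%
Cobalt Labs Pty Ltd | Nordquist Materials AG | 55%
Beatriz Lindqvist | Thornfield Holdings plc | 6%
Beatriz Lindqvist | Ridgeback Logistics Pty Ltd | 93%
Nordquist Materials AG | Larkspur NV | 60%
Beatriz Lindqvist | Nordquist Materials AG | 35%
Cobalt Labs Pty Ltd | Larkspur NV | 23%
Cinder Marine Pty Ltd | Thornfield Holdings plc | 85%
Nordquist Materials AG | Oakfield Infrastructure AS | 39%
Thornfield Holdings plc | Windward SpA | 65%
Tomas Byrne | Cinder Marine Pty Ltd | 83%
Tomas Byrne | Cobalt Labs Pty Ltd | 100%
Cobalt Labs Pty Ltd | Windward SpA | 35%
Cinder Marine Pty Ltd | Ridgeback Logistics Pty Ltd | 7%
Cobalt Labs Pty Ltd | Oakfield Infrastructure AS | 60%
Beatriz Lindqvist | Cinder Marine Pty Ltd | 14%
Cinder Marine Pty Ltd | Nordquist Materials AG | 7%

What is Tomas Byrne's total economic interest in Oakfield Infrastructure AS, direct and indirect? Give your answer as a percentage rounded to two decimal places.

Tomas reaches Oakfield along 3 paths.
Via Cobalt: 100% × 60% = 60%.
Via Cobalt → Nordquist: 100% × 55% × 39% = 21.45%.
Via Cinder → Nordquist: 83% × 7% × 39% = 2.2659%.
Total: 60% + 21.45% + 2.2659% = 83.7159%.
Rounded: 83.72%.

83.72%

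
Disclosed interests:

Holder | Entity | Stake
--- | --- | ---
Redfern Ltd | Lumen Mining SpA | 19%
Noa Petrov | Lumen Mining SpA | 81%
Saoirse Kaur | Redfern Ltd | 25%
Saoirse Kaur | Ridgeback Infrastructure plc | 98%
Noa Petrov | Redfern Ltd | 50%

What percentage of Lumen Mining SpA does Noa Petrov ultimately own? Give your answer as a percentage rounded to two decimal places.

Noa reaches Lumen along 2 paths.
Via Redfern: 50% × 19% = 9.5%.
Direct stake: 81% = 81%.
Total: 9.5% + 81% = 90.5%.
Rounded: 90.50%.

90.50%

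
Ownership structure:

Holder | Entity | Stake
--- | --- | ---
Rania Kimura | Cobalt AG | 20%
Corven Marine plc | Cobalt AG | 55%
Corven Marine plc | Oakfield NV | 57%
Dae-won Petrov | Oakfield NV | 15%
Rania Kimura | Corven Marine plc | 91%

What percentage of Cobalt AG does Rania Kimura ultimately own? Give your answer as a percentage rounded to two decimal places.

70.05%

Rania reaches Cobalt along 2 paths.
Direct stake: 20% = 20%.
Via Corven: 91% × 55% = 50.05%.
Total: 20% + 50.05% = 70.05%.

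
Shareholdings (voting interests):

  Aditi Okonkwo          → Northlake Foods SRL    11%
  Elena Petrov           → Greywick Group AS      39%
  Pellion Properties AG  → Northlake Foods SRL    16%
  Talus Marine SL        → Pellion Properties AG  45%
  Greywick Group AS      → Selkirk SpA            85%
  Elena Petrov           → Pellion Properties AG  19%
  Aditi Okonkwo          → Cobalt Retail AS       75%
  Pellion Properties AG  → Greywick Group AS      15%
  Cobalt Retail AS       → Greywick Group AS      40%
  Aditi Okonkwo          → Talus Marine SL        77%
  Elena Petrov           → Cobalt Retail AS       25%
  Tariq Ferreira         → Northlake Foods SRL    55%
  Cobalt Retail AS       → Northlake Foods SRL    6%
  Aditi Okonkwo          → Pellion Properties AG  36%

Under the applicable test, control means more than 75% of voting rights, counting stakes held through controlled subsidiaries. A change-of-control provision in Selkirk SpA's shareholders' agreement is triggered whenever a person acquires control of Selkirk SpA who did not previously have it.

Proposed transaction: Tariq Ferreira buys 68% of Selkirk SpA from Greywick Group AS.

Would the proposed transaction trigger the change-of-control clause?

The purchase adds only to Tariq's holdings (Greywick's stake shrinks), so Tariq is the only person who could newly come to control Selkirk.
Tariq's largest direct stake is 55% in Northlake, which does not meet the threshold, so Tariq controls no company.
Neither Tariq nor any entity Tariq controls holds any voting interest in Selkirk.
So before the transaction, Tariq does not control Selkirk.
After the purchase, Tariq holds 68% of Selkirk directly, and Greywick's stake falls to 17%.
After the transaction, Tariq's side holds 68% of Selkirk, not > 75%, so Tariq still does not control Selkirk.
No new person acquires control, so the clause is not triggered.

No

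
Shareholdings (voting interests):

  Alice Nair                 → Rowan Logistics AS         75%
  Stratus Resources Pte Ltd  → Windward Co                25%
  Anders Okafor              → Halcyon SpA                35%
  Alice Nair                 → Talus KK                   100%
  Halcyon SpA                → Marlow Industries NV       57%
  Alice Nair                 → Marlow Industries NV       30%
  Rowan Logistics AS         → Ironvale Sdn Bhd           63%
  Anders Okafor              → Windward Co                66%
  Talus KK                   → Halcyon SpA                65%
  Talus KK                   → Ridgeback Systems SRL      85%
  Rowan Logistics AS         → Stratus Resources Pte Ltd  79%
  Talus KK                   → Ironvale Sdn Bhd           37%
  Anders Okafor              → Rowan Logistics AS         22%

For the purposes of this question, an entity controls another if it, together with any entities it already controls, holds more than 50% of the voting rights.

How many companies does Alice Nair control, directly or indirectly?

7

Alice holds 100% of Talus, so Alice controls Talus.
Alice holds 75% of Rowan, so Alice controls Rowan.
Talus holds 65% of Halcyon, so Alice controls Halcyon.
Rowan and Talus together hold 63% + 37% = 100% of Ironvale, so Alice controls Ironvale.
Rowan holds 79% of Stratus, so Alice controls Stratus.
Halcyon and Alice together hold 57% + 30% = 87% of Marlow, so Alice controls Marlow.
Talus holds 85% of Ridgeback, so Alice controls Ridgeback.
No other company's threshold is met.
Alice controls 7 companies.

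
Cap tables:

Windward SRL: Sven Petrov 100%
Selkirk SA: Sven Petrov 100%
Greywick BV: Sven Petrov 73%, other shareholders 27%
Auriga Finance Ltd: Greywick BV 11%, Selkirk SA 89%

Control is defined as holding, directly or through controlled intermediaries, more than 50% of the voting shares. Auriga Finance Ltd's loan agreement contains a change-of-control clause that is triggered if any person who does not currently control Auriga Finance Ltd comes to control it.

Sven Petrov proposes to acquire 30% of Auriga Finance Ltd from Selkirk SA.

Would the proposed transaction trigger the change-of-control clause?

The purchase adds only to Sven's holdings (Selkirk's stake shrinks), so Sven is the only person who could newly come to control Auriga.
Sven holds 100% of Selkirk, so Sven controls Selkirk.
Sven holds 73% of Greywick, so Sven controls Greywick.
Greywick and Selkirk together hold 11% + 89% = 100% of Auriga, so Sven controls Auriga.
So Sven already controls Auriga before the transaction.
After the purchase, Sven holds 30% of Auriga directly, and Selkirk's stake falls to 59%.
Sven controlled Auriga already, so this is not a new person acquiring control; every other person's position is unchanged or reduced.
No new person acquires control, so the clause is not triggered.

No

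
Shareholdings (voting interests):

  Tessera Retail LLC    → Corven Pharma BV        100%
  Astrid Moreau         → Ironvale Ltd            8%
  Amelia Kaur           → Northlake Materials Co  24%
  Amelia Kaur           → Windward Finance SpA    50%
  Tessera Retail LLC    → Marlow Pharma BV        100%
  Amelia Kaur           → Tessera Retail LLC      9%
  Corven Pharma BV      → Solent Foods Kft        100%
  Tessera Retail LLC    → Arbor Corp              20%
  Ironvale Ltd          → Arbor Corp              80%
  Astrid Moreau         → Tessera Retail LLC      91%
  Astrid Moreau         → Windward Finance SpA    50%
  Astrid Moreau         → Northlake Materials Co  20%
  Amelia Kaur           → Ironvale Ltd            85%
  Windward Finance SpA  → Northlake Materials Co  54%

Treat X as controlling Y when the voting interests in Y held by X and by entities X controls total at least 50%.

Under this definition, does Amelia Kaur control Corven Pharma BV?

Amelia holds 50% of Windward, so Amelia controls Windward.
Windward and Amelia together hold 54% + 24% = 78% of Northlake, so Amelia controls Northlake.
Amelia holds 85% of Ironvale, so Amelia controls Ironvale.
Ironvale holds 80% of Arbor, so Amelia controls Arbor.
Neither Amelia nor any entity Amelia controls holds any voting interest in Corven.
So Amelia does not control Corven.

No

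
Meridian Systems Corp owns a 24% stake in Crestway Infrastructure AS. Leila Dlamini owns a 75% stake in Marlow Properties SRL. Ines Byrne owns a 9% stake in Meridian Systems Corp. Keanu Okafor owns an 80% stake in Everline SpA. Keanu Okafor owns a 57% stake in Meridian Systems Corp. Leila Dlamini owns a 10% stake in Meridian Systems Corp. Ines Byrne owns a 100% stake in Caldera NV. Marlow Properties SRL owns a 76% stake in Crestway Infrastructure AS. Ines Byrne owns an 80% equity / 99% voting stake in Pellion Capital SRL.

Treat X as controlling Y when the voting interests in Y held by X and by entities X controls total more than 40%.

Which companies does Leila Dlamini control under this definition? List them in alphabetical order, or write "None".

Crestway Infrastructure AS, Marlow Properties SRL

Leila holds 75% of Marlow, so Leila controls Marlow.
Marlow holds 76% of Crestway, so Leila controls Crestway.
No other company's threshold is met.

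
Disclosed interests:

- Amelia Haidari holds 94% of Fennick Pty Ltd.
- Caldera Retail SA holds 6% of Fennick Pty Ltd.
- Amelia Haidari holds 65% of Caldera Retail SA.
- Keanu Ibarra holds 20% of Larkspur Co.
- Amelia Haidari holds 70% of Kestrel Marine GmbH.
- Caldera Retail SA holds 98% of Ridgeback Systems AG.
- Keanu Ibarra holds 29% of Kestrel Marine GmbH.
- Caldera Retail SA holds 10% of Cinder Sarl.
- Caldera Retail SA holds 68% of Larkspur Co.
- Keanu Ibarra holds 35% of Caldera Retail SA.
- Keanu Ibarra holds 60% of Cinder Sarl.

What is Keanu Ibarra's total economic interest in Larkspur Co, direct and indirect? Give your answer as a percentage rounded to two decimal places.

43.80%

Keanu reaches Larkspur along 2 paths.
Direct stake: 20% = 20%.
Via Caldera: 35% × 68% = 23.8%.
Total: 20% + 23.8% = 43.8%.
Rounded: 43.80%.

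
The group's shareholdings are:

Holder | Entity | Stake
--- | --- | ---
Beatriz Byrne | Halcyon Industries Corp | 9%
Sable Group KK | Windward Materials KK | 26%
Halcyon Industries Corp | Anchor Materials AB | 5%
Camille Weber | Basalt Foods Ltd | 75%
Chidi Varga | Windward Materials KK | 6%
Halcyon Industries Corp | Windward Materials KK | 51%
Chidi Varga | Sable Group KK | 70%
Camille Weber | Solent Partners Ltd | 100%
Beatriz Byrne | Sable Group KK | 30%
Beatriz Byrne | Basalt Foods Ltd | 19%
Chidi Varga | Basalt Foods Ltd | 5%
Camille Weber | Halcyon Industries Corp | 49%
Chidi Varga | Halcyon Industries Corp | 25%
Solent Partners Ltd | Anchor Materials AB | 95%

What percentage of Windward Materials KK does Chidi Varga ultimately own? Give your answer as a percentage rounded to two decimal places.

Chidi reaches Windward along 3 paths.
Via Halcyon: 25% × 51% = 12.75%.
Direct stake: 6% = 6%.
Via Sable: 70% × 26% = 18.2%.
Total: 12.75% + 6% + 18.2% = 36.95%.

36.95%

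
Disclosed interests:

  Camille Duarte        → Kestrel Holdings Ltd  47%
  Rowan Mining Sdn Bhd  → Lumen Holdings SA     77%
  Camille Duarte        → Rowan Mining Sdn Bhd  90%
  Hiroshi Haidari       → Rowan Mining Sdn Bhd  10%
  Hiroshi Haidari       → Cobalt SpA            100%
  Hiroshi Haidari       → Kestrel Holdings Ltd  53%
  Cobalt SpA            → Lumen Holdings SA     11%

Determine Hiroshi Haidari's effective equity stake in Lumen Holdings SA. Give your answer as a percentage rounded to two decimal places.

Hiroshi reaches Lumen along 2 paths.
Via Cobalt: 100% × 11% = 11%.
Via Rowan: 10% × 77% = 7.7%.
Total: 11% + 7.7% = 18.7%.
Rounded: 18.70%.

18.70%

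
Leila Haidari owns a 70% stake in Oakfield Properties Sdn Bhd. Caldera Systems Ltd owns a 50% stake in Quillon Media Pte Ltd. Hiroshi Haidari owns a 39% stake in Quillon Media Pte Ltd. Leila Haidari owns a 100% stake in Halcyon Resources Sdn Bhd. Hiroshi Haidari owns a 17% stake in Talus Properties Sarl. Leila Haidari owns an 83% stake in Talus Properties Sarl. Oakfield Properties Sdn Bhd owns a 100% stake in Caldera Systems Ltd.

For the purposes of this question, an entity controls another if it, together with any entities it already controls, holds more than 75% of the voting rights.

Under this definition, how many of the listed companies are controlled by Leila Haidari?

Leila holds 83% of Talus, so Leila controls Talus.
Leila holds 100% of Halcyon, so Leila controls Halcyon.
No other company's threshold is met.
Leila controls 2 companies.

2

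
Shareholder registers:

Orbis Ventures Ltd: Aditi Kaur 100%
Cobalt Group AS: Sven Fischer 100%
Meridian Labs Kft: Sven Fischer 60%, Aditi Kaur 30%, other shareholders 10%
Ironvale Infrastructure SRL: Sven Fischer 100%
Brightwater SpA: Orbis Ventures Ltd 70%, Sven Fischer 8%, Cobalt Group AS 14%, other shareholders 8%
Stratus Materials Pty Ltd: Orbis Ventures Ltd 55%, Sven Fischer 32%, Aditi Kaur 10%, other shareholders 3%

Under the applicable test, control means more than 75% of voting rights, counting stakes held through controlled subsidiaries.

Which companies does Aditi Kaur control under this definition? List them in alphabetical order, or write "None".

Aditi holds 100% of Orbis, so Aditi controls Orbis.
No other company's threshold is met.

Orbis Ventures Ltd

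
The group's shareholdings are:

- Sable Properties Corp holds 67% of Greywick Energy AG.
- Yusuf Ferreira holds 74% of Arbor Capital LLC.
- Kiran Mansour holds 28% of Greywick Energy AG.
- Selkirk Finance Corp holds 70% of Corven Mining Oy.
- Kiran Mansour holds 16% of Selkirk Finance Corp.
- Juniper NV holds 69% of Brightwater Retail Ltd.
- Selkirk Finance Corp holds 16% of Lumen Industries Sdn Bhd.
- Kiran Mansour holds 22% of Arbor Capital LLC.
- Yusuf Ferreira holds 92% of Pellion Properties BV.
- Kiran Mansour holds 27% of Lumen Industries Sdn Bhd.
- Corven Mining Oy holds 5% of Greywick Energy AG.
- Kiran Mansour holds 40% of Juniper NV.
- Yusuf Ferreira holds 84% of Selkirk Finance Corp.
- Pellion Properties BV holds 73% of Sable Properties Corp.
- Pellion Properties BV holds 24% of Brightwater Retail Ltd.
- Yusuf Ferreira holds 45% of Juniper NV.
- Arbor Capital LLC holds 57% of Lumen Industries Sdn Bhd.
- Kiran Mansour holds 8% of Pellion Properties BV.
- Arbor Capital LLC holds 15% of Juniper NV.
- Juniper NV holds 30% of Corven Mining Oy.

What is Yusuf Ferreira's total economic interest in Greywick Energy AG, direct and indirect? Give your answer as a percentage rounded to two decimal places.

48.78%

Yusuf reaches Greywick along 4 paths.
Via Juniper → Corven: 45% × 30% × 5% = 0.675%.
Via Arbor → Juniper → Corven: 74% × 15% × 30% × 5% = 0.1665%.
Via Selkirk → Corven: 84% × 70% × 5% = 2.94%.
Via Pellion → Sable: 92% × 73% × 67% = 44.9972%.
Total: 0.675% + 0.1665% + 2.94% + 44.9972% = 48.7787%.
Rounded: 48.78%.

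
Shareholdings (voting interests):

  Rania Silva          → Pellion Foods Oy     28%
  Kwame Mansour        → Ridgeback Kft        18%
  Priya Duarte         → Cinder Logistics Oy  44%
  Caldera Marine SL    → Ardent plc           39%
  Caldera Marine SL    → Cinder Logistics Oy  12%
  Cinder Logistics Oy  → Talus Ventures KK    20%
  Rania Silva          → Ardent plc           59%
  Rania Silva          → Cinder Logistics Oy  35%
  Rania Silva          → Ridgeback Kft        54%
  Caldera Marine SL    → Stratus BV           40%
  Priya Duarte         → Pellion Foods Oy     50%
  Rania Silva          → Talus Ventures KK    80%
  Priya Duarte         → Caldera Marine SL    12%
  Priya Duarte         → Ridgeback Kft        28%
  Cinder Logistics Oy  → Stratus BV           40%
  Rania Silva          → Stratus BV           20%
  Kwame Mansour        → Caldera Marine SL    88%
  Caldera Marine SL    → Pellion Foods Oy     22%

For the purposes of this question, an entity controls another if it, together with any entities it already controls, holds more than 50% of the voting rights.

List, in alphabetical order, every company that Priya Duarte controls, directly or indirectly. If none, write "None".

None

Priya's largest direct stake is 50% in Pellion, which does not meet the threshold.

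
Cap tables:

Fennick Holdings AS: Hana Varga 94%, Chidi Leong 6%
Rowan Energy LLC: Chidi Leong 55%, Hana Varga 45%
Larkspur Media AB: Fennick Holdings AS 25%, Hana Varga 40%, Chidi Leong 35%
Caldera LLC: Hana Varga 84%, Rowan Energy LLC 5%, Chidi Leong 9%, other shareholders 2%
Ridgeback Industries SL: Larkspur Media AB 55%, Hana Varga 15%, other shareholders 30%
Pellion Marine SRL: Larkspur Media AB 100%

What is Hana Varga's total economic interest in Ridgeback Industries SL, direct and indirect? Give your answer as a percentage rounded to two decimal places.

49.93%

Hana reaches Ridgeback along 3 paths.
Via Fennick → Larkspur: 94% × 25% × 55% = 12.925%.
Via Larkspur: 40% × 55% = 22%.
Direct stake: 15% = 15%.
Total: 12.925% + 22% + 15% = 49.925%.
Rounded: 49.93%.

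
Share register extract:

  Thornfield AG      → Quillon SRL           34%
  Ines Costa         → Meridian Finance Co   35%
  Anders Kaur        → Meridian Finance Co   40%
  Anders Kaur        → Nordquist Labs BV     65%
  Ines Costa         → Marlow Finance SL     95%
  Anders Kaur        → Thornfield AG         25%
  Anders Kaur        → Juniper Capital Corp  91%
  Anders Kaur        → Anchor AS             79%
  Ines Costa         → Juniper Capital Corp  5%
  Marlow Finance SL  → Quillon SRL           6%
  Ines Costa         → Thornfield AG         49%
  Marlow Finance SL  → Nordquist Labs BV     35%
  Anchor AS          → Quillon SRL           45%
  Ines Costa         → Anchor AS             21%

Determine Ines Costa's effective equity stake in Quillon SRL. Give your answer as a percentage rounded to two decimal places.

31.81%

Ines reaches Quillon along 3 paths.
Via Anchor: 21% × 45% = 9.45%.
Via Thornfield: 49% × 34% = 16.66%.
Via Marlow: 95% × 6% = 5.7%.
Total: 9.45% + 16.66% + 5.7% = 31.81%.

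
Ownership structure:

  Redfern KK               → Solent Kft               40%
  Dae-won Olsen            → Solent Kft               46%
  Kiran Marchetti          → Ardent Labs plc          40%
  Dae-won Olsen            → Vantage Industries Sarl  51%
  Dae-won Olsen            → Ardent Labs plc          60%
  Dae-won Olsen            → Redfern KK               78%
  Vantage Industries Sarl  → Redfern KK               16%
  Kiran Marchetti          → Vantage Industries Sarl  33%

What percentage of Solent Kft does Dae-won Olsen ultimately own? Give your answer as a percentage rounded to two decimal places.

Dae-won reaches Solent along 3 paths.
Via Redfern: 78% × 40% = 31.2%.
Via Vantage → Redfern: 51% × 16% × 40% = 3.264%.
Direct stake: 46% = 46%.
Total: 31.2% + 3.264% + 46% = 80.464%.
Rounded: 80.46%.

80.46%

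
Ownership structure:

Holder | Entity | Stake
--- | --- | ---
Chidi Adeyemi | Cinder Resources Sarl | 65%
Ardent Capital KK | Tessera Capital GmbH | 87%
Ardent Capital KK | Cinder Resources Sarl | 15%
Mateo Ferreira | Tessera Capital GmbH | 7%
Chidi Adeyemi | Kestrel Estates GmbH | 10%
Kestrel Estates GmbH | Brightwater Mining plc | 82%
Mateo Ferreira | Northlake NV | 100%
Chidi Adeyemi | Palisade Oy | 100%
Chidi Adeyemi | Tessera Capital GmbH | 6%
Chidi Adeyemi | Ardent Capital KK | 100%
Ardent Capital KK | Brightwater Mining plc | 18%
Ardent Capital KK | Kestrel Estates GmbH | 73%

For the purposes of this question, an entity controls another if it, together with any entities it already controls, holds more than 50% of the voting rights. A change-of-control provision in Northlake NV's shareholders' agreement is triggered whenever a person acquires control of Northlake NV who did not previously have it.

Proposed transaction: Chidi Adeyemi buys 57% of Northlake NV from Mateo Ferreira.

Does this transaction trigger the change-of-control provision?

The purchase adds only to Chidi's holdings (Mateo's stake shrinks), so Chidi is the only person who could newly come to control Northlake.
Chidi holds 100% of Ardent, so Chidi controls Ardent.
Chidi holds 100% of Palisade, so Chidi controls Palisade.
Ardent and Chidi together hold 73% + 10% = 83% of Kestrel, so Chidi controls Kestrel.
Ardent and Chidi together hold 87% + 6% = 93% of Tessera, so Chidi controls Tessera.
Chidi and Ardent together hold 65% + 15% = 80% of Cinder, so Chidi controls Cinder.
Ardent and Kestrel together hold 18% + 82% = 100% of Brightwater, so Chidi controls Brightwater.
Neither Chidi nor any entity Chidi controls holds any voting interest in Northlake.
So before the transaction, Chidi does not control Northlake.
After the purchase, Chidi holds 57% of Northlake directly, and Mateo's stake falls to 43%.
Chidi holds 57% of Northlake, so Chidi controls Northlake.
Chidi did not control Northlake before and does after, so the clause is triggered.

Yes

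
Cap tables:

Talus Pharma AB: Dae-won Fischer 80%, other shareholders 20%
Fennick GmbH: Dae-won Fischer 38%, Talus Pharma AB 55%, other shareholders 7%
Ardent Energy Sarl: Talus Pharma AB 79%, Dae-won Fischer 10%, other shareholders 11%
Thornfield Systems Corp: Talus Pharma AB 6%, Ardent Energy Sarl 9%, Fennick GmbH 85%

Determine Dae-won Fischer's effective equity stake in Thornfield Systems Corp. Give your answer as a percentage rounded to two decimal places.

81.09%

Dae-won reaches Thornfield along 5 paths.
Via Talus: 80% × 6% = 4.8%.
Via Talus → Ardent: 80% × 79% × 9% = 5.688%.
Via Ardent: 10% × 9% = 0.9%.
Via Fennick: 38% × 85% = 32.3%.
Via Talus → Fennick: 80% × 55% × 85% = 37.4%.
Total: 4.8% + 5.688% + 0.9% + 32.3% + 37.4% = 81.088%.
Rounded: 81.09%.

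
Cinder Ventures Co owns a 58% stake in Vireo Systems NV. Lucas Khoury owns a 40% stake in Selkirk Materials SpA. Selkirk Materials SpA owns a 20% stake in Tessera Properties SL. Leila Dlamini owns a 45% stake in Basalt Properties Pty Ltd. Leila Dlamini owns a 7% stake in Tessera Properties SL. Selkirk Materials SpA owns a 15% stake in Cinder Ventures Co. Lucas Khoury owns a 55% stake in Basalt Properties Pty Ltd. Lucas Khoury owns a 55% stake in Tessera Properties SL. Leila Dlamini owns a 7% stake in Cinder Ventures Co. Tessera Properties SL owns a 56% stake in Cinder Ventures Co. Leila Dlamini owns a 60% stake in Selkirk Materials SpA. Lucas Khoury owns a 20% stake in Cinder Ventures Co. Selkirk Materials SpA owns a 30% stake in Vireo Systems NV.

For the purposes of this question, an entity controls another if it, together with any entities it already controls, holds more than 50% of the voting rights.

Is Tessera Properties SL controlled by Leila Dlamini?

No

Leila holds 60% of Selkirk, so Leila controls Selkirk.
In Tessera, Leila's side holds only 20% + 7% = 27%, not > 50%.
So Leila does not control Tessera.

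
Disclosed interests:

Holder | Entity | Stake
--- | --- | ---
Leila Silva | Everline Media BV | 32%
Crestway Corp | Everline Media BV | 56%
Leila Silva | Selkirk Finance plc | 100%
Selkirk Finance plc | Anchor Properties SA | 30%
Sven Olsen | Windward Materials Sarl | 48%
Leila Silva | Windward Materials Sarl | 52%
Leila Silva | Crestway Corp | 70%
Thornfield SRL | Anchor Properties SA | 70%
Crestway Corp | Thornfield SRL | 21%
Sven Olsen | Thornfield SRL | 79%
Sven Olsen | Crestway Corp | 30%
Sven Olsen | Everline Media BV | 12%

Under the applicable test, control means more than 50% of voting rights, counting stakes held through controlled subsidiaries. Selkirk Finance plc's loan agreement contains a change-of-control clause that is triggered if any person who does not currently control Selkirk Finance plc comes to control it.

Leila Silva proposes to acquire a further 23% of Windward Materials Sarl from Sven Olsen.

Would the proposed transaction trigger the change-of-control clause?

The purchase adds only to Leila's holdings (Sven's stake shrinks), so Leila is the only person who could newly come to control Selkirk.
Leila holds 100% of Selkirk, so Leila controls Selkirk.
So Leila already controls Selkirk before the transaction.
After the purchase, Leila's direct stake in Windward rises to 52% + 23% = 75%, and Sven's stake falls to 25%.
Leila controlled Selkirk already, so this is not a new person acquiring control; every other person's position is unchanged or reduced.
No new person acquires control, so the clause is not triggered.

No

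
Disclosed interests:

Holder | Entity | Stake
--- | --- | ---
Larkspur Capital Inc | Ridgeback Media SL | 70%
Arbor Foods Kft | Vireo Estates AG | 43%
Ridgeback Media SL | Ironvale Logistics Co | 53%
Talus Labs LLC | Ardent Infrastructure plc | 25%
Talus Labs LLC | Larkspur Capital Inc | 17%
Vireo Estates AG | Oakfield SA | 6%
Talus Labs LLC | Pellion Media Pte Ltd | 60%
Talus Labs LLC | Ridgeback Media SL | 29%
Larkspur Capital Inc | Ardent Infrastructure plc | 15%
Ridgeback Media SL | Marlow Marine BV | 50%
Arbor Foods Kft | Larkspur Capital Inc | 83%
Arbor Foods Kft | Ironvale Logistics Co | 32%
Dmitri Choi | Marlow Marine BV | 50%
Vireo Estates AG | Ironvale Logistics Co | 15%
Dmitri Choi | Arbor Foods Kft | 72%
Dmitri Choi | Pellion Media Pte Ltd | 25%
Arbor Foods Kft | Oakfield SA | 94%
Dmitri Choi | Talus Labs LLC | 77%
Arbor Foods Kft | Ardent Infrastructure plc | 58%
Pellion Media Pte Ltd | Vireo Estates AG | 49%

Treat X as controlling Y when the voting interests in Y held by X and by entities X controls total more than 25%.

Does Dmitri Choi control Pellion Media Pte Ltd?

Dmitri holds 77% of Talus, so Dmitri controls Talus.
Talus and Dmitri together hold 60% + 25% = 85% of Pellion, so Dmitri controls Pellion.

Yes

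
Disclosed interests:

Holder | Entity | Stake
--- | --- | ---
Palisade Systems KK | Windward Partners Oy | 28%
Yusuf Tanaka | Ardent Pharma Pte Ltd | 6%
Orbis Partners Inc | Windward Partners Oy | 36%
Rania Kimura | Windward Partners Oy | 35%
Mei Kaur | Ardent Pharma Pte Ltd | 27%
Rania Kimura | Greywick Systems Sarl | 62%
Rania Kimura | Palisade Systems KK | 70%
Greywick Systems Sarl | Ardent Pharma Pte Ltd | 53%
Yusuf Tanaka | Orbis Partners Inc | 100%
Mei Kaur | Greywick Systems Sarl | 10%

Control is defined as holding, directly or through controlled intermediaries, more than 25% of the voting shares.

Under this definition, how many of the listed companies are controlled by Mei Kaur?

1

Mei holds 27% of Ardent, so Mei controls Ardent.
No other company's threshold is met.
Mei controls 1 company.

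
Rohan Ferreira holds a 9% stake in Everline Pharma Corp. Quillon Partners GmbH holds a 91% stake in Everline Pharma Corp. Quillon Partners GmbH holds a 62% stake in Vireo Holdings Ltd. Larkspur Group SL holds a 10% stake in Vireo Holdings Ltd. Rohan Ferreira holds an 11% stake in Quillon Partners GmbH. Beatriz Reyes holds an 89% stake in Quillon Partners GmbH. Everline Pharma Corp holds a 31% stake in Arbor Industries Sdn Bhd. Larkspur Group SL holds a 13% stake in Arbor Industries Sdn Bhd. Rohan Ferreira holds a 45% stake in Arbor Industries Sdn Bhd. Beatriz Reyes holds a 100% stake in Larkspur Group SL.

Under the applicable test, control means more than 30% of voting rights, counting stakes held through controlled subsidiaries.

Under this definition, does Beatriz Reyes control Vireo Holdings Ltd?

Beatriz holds 89% of Quillon, so Beatriz controls Quillon.
Beatriz holds 100% of Larkspur, so Beatriz controls Larkspur.
Larkspur and Quillon together hold 10% + 62% = 72% of Vireo, so Beatriz controls Vireo.

Yes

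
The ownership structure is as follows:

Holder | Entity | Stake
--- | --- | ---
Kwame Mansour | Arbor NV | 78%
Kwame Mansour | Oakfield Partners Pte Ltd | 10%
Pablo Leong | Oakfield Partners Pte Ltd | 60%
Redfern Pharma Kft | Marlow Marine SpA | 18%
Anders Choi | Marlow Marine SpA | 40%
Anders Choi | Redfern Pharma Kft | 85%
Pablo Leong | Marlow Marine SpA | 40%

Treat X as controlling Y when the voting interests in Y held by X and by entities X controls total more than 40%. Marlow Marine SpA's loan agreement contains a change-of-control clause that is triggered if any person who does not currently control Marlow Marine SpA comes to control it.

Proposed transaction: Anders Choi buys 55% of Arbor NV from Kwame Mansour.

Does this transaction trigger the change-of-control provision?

The purchase adds only to Anders's holdings (Kwame's stake shrinks), so Anders is the only person who could newly come to control Marlow.
Anders holds 85% of Redfern, so Anders controls Redfern.
Anders and Redfern together hold 40% + 18% = 58% of Marlow, so Anders controls Marlow.
So Anders already controls Marlow before the transaction.
After the purchase, Anders holds 55% of Arbor directly, and Kwame's stake falls to 23%.
Anders controlled Marlow already, so this is not a new person acquiring control; every other person's position is unchanged or reduced.
No new person acquires control, so the clause is not triggered.

No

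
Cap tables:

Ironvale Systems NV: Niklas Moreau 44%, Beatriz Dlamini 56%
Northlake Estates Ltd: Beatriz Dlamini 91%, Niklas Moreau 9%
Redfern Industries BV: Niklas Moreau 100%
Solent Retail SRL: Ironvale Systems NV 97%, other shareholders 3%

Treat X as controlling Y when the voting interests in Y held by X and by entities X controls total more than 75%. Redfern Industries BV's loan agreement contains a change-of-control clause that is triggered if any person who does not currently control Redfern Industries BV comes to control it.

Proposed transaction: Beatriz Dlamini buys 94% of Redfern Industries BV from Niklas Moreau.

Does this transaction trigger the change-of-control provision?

The purchase adds only to Beatriz's holdings (Niklas's stake shrinks), so Beatriz is the only person who could newly come to control Redfern.
Beatriz holds 91% of Northlake, so Beatriz controls Northlake.
Neither Beatriz nor any entity Beatriz controls holds any voting interest in Redfern.
So before the transaction, Beatriz does not control Redfern.
After the purchase, Beatriz holds 94% of Redfern directly, and Niklas's stake falls to 6%.
Beatriz holds 94% of Redfern, so Beatriz controls Redfern.
Beatriz did not control Redfern before and does after, so the clause is triggered.

Yes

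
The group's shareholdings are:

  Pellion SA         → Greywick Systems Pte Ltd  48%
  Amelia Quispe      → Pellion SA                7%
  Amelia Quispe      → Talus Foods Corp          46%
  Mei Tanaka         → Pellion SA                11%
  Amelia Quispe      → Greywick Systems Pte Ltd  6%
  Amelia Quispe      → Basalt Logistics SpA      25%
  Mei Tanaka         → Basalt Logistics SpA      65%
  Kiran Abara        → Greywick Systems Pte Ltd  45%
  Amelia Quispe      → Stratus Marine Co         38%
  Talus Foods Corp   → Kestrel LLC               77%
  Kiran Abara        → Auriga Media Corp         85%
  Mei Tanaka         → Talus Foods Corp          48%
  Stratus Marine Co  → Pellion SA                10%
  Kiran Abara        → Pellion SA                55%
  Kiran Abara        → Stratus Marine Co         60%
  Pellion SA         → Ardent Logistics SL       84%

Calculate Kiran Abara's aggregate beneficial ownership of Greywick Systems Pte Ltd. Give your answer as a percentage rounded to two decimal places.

Kiran reaches Greywick along 3 paths.
Direct stake: 45% = 45%.
Via Pellion: 55% × 48% = 26.4%.
Via Stratus → Pellion: 60% × 10% × 48% = 2.88%.
Total: 45% + 26.4% + 2.88% = 74.28%.

74.28%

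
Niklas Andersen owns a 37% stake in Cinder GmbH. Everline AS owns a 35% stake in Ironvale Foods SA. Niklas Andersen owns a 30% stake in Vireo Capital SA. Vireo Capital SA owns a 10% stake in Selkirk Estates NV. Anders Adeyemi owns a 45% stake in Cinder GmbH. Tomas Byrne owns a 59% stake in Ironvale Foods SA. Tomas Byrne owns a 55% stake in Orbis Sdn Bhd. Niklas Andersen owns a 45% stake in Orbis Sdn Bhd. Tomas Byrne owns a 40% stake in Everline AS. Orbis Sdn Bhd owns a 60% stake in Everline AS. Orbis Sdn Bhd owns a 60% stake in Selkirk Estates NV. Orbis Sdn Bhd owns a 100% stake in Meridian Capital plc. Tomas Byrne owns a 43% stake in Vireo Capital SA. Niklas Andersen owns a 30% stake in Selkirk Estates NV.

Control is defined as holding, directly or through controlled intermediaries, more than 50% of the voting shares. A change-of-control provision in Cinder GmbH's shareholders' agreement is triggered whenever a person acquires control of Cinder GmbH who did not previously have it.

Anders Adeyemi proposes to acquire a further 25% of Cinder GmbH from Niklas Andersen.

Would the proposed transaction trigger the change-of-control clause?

The purchase adds only to Anders's holdings (Niklas's stake shrinks), so Anders is the only person who could newly come to control Cinder.
Anders's largest direct stake is 45% in Cinder, which does not meet the threshold, so Anders controls no company.
In Cinder, Anders's side holds only 45%, not > 50%.
So before the transaction, Anders does not control Cinder.
After the purchase, Anders's direct stake in Cinder rises to 45% + 25% = 70%, and Niklas's stake falls to 12%.
Anders holds 70% of Cinder, so Anders controls Cinder.
Anders did not control Cinder before and does after, so the clause is triggered.

Yes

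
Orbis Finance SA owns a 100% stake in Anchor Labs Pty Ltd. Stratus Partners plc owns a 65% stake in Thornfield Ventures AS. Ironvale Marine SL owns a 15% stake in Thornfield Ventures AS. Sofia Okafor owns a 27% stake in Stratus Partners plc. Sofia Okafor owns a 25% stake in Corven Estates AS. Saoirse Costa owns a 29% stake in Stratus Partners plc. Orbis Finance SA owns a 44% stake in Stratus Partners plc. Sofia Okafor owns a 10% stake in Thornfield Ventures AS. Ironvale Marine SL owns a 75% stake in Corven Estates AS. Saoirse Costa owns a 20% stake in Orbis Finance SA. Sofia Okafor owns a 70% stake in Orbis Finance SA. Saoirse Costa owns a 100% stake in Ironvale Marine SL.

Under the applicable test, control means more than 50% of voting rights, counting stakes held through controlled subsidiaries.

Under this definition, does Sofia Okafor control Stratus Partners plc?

Sofia holds 70% of Orbis, so Sofia controls Orbis.
Orbis and Sofia together hold 44% + 27% = 71% of Stratus, so Sofia controls Stratus.

Yes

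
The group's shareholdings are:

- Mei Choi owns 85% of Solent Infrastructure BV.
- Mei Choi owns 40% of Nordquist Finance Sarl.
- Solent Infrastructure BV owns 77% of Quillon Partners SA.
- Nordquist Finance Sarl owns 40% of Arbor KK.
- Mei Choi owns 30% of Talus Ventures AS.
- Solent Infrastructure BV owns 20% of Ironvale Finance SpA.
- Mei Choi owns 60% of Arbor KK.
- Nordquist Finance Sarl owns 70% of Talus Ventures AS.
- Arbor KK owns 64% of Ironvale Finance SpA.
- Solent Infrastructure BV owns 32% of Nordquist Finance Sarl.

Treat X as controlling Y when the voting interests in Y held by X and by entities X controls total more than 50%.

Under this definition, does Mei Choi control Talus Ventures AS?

Mei holds 85% of Solent, so Mei controls Solent.
Mei and Solent together hold 40% + 32% = 72% of Nordquist, so Mei controls Nordquist.
Nordquist and Mei together hold 70% + 30% = 100% of Talus, so Mei controls Talus.

Yes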